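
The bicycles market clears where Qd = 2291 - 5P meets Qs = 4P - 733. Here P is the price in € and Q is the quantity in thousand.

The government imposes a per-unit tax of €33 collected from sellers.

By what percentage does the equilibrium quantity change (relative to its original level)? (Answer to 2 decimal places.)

-12.00

Original equilibrium: 2291 - 5P = 4P - 733 gives 3024 = 9P, so P = 336 and Q = 611.
Since sellers keep the price net of the tax, the effective supply curve becomes Qs = 4P - 865.
Equate the new curves: 2291 - 5P = 4P - 865, giving 3156 = 9P, P = 1052/3 ≈ 350.6667, Q = 1613/3 ≈ 537.6667.
%ΔQ = (537.6667 − 611) / 611 × 100 = -12.00%.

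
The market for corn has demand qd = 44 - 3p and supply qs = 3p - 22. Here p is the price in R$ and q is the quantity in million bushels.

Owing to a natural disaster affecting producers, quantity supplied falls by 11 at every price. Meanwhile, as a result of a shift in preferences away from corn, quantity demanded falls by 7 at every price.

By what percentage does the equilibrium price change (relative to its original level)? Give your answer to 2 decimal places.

+6.06

Solve the original market: 44 - 3p = 3p - 22, hence p = 11 and q = 11.
With the change applied: demand qd = 37 - 3p, supply qs = 3p - 33.
New equilibrium: 37 - 3p = 3p - 33 ⇒ 70 = 6p ⇒ p = 35/3 ≈ 11.6667, q = 2.
%Δp = (11.6667 − 11) / 11 × 100 = +6.06%.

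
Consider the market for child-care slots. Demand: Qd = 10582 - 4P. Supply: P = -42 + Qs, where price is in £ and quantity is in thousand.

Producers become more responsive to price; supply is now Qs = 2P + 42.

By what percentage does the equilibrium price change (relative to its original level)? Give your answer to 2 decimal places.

Before the shock: 10582 - 4P = P + 42 ⇒ 10540 = 5P ⇒ P = 2108, Q = 2150.
With the change applied: demand Qd = 10582 - 4P, supply Qs = 2P + 42.
New equilibrium: 10582 - 4P = 2P + 42 ⇒ 10540 = 6P ⇒ P = 5270/3 ≈ 1756.6667, Q = 10666/3 ≈ 3555.3333.
%ΔP = (1756.6667 − 2108) / 2108 × 100 = -16.67%.

-16.67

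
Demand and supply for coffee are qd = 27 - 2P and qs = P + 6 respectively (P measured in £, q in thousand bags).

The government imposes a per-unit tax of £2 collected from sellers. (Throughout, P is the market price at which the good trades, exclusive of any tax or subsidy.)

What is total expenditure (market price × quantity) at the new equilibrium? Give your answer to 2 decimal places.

89.44

Original equilibrium: 27 - 2P = P + 6 gives 21 = 3P, so P = 7 and q = 13.
Since sellers keep the price net of the tax, the effective supply curve becomes qs = P + 4.
Clearing the new market: 27 - 2P = P + 4, so P = 23/3 ≈ 7.6667 and q = 35/3 ≈ 11.6667.
New expenditure = 7.6667 × 11.6667 = 89.44.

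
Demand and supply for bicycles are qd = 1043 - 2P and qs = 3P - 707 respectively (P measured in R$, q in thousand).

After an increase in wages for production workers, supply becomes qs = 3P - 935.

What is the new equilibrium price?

395.6

Before the shock: 1043 - 2P = 3P - 707 ⇒ 1750 = 5P ⇒ P = 350, q = 343.
The shock moves the curves to qd = 1043 - 2P and qs = 3P - 935.
Setting them equal: 1043 - 2P = 3P - 935 → 1978 = 5P, so P = 395.6 and q = 251.8.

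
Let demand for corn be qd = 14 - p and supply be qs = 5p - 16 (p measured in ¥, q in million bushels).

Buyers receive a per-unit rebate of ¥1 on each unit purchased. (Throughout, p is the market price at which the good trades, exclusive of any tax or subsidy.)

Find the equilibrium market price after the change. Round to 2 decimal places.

5.17

Initially, 14 - p = 5p - 16, so 30 = 6p and p = 5, q = 9.
Since buyers' out-of-pocket price is the market price minus the rebate, the effective demand curve becomes qd = 15 - p.
Equate the new curves: 15 - p = 5p - 16, giving 31 = 6p, p = 31/6 ≈ 5.1667, q = 59/6 ≈ 9.8333.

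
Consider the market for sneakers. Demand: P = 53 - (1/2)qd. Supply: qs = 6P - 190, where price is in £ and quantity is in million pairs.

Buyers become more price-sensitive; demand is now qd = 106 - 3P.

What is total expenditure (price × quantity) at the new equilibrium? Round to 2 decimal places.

Original equilibrium: 106 - 2P = 6P - 190 gives 296 = 8P, so P = 37 and q = 32.
The shock moves the curves to qd = 106 - 3P and qs = 6P - 190.
Setting them equal: 106 - 3P = 6P - 190 → 296 = 9P, so P = 296/9 ≈ 32.8889 and q = 22/3 ≈ 7.3333.
New expenditure = 32.8889 × 7.3333 = 241.19.

241.19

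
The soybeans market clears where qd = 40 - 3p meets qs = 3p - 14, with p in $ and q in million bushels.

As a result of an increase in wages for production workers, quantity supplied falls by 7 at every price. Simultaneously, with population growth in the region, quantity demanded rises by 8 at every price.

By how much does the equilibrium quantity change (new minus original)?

+0.5

Before the shock: 40 - 3p = 3p - 14 ⇒ 54 = 6p ⇒ p = 9, q = 13.
With the change applied: demand qd = 48 - 3p, supply qs = 3p - 21.
Clearing the new market: 48 - 3p = 3p - 21, so p = 11.5 and q = 13.5.
Δq = 13.5 − 13 = +0.5.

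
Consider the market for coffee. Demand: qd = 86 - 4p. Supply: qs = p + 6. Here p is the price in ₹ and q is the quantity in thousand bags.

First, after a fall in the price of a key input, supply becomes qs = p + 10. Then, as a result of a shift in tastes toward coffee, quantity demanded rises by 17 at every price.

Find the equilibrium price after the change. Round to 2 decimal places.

Solve the original market: 86 - 4p = p + 6, hence p = 16 and q = 22.
After the shift, demand is qd = 103 - 4p and supply is qs = p + 10.
Equate the new curves: 103 - 4p = p + 10, giving 93 = 5p, p = 18.6, q = 28.6.

18.60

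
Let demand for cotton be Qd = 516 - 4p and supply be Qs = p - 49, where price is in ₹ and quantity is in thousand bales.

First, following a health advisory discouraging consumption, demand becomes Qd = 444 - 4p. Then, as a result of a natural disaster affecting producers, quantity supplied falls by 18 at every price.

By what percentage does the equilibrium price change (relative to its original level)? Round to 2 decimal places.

Solve the original market: 516 - 4p = p - 49, hence p = 113 and Q = 64.
The new curves are Qd = 444 - 4p (demand) and Qs = p - 67 (supply).
Clearing the new market: 444 - 4p = p - 67, so p = 102.2 and Q = 35.2.
%Δp = (102.2 − 113) / 113 × 100 = -9.56%.

-9.56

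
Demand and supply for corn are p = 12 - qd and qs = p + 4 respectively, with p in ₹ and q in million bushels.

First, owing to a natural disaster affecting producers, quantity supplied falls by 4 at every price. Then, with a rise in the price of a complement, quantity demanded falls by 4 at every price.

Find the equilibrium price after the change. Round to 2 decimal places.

4.00

Initially, 12 - p = p + 4, so 8 = 2p and p = 4, q = 8.
After the shift, demand is qd = 8 - p and supply is qs = p.
Setting them equal: 8 - p = p → 8 = 2p, so p = 4 and q = 4.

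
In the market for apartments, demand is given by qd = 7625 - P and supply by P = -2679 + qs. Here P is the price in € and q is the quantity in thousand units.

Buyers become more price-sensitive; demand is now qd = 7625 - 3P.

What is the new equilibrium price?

Before the shock: 7625 - P = P + 2679 ⇒ 4946 = 2P ⇒ P = 2473, q = 5152.
The new curves are qd = 7625 - 3P (demand) and qs = P + 2679 (supply).
Equate the new curves: 7625 - 3P = P + 2679, giving 4946 = 4P, P = 1236.5, q = 3915.5.

1236.5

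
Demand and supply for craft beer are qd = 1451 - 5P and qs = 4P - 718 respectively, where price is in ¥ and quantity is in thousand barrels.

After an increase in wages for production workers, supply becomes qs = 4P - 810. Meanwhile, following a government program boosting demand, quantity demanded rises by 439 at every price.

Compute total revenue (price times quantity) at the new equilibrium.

117000

Initially, 1451 - 5P = 4P - 718, so 2169 = 9P and P = 241, q = 246.
The new curves are qd = 1890 - 5P (demand) and qs = 4P - 810 (supply).
Clearing the new market: 1890 - 5P = 4P - 810, so P = 300 and q = 390.
New expenditure = 300 × 390 = 117000.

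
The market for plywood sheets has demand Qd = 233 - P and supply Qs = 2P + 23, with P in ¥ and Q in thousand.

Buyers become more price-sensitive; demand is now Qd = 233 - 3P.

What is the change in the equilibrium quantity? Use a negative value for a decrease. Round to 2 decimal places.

-56.00

Before the shock: 233 - P = 2P + 23 ⇒ 210 = 3P ⇒ P = 70, Q = 163.
The new curves are Qd = 233 - 3P (demand) and Qs = 2P + 23 (supply).
New equilibrium: 233 - 3P = 2P + 23 ⇒ 210 = 5P ⇒ P = 42, Q = 107.
ΔQ = 107 − 163 = -56.00.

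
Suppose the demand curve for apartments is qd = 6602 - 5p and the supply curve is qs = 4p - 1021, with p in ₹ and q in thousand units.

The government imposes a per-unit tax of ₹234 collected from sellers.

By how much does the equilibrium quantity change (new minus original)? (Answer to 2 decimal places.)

Before the shock: 6602 - 5p = 4p - 1021 ⇒ 7623 = 9p ⇒ p = 847, q = 2367.
Since sellers keep the price net of the tax, the effective supply curve becomes qs = 4p - 1957.
Equate the new curves: 6602 - 5p = 4p - 1957, giving 8559 = 9p, p = 951, q = 1847.
Δq = 1847 − 2367 = -520.00.

-520.00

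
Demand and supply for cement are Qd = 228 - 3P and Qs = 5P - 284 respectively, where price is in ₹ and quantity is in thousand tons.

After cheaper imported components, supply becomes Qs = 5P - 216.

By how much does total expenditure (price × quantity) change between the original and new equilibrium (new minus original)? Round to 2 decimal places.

Initially, 228 - 3P = 5P - 284, so 512 = 8P and P = 64, Q = 36.
After the shift, demand is Qd = 228 - 3P and supply is Qs = 5P - 216.
New equilibrium: 228 - 3P = 5P - 216 ⇒ 444 = 8P ⇒ P = 55.5, Q = 61.5.
Expenditure moves from 64×36 = 2304 to 55.5×61.5 = 3413.25; change = +1109.25.

+1109.25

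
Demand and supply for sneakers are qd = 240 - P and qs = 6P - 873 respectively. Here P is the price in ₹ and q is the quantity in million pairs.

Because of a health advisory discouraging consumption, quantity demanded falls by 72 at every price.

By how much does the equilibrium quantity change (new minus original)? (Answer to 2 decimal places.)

-61.71

Before the shock: 240 - P = 6P - 873 ⇒ 1113 = 7P ⇒ P = 159, q = 81.
After the shift, demand is qd = 168 - P and supply is qs = 6P - 873.
Clearing the new market: 168 - P = 6P - 873, so P = 1041/7 ≈ 148.7143 and q = 135/7 ≈ 19.2857.
Δq = 19.2857 − 81 = -61.71.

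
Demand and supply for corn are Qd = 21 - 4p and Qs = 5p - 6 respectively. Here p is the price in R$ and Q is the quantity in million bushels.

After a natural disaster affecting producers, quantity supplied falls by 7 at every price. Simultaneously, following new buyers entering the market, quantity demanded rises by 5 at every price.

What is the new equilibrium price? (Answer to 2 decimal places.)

Original equilibrium: 21 - 4p = 5p - 6 gives 27 = 9p, so p = 3 and Q = 9.
After the shift, demand is Qd = 26 - 4p and supply is Qs = 5p - 13.
New equilibrium: 26 - 4p = 5p - 13 ⇒ 39 = 9p ⇒ p = 13/3 ≈ 4.3333, Q = 26/3 ≈ 8.6667.

4.33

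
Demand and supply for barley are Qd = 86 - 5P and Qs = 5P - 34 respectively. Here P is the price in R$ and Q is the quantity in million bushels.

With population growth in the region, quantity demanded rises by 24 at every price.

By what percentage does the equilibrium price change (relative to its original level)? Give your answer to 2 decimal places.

Original equilibrium: 86 - 5P = 5P - 34 gives 120 = 10P, so P = 12 and Q = 26.
With the change applied: demand Qd = 110 - 5P, supply Qs = 5P - 34.
Equate the new curves: 110 - 5P = 5P - 34, giving 144 = 10P, P = 14.4, Q = 38.
%ΔP = (14.4 − 12) / 12 × 100 = +20.00%.

+20.00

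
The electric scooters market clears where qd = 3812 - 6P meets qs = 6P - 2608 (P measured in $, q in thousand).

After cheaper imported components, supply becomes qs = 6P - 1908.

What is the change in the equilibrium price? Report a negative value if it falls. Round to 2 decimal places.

Initially, 3812 - 6P = 6P - 2608, so 6420 = 12P and P = 535, q = 602.
With the change applied: demand qd = 3812 - 6P, supply qs = 6P - 1908.
Setting them equal: 3812 - 6P = 6P - 1908 → 5720 = 12P, so P = 1430/3 ≈ 476.6667 and q = 952.
ΔP = 476.6667 − 535 = -58.33.

-58.33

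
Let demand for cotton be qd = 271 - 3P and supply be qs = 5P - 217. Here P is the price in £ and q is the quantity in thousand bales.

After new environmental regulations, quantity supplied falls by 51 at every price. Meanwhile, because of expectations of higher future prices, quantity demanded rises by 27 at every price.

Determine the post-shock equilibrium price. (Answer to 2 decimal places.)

Initially, 271 - 3P = 5P - 217, so 488 = 8P and P = 61, q = 88.
The new curves are qd = 298 - 3P (demand) and qs = 5P - 268 (supply).
Equate the new curves: 298 - 3P = 5P - 268, giving 566 = 8P, P = 70.75, q = 85.75.

70.75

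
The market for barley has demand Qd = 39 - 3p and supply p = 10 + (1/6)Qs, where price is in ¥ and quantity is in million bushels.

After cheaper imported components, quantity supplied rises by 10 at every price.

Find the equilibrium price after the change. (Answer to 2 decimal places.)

9.89

Initially, 39 - 3p = 6p - 60, so 99 = 9p and p = 11, Q = 6.
The new curves are Qd = 39 - 3p (demand) and Qs = 6p - 50 (supply).
Setting them equal: 39 - 3p = 6p - 50 → 89 = 9p, so p = 89/9 ≈ 9.8889 and Q = 28/3 ≈ 9.3333.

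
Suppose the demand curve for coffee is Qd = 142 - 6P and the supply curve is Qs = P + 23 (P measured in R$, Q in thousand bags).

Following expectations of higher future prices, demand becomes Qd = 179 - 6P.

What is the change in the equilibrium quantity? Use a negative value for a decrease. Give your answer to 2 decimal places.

Solve the original market: 142 - 6P = P + 23, hence P = 17 and Q = 40.
The new curves are Qd = 179 - 6P (demand) and Qs = P + 23 (supply).
New equilibrium: 179 - 6P = P + 23 ⇒ 156 = 7P ⇒ P = 156/7 ≈ 22.2857, Q = 317/7 ≈ 45.2857.
ΔQ = 45.2857 − 40 = +5.29.

+5.29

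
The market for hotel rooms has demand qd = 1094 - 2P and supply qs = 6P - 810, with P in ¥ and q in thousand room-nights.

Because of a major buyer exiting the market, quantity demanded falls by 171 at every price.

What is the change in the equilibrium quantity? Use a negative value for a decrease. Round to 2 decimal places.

Solve the original market: 1094 - 2P = 6P - 810, hence P = 238 and q = 618.
The shock moves the curves to qd = 923 - 2P and qs = 6P - 810.
Equate the new curves: 923 - 2P = 6P - 810, giving 1733 = 8P, P = 216.625, q = 489.75.
Δq = 489.75 − 618 = -128.25.

-128.25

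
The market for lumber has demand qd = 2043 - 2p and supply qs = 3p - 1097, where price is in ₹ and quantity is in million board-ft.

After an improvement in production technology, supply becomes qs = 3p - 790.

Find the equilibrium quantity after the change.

Initially, 2043 - 2p = 3p - 1097, so 3140 = 5p and p = 628, q = 787.
With the change applied: demand qd = 2043 - 2p, supply qs = 3p - 790.
Clearing the new market: 2043 - 2p = 3p - 790, so p = 566.6 and q = 909.8.

909.8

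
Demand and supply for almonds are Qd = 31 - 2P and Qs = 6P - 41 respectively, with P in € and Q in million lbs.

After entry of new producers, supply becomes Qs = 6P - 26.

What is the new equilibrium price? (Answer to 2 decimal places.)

7.13

Initially, 31 - 2P = 6P - 41, so 72 = 8P and P = 9, Q = 13.
The shock moves the curves to Qd = 31 - 2P and Qs = 6P - 26.
New equilibrium: 31 - 2P = 6P - 26 ⇒ 57 = 8P ⇒ P = 7.125, Q = 16.75.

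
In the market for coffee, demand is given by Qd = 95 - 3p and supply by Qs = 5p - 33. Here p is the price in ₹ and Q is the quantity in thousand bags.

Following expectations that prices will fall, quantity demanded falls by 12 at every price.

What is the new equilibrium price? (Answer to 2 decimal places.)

14.50

Original equilibrium: 95 - 3p = 5p - 33 gives 128 = 8p, so p = 16 and Q = 47.
After the shift, demand is Qd = 83 - 3p and supply is Qs = 5p - 33.
Clearing the new market: 83 - 3p = 5p - 33, so p = 14.5 and Q = 39.5.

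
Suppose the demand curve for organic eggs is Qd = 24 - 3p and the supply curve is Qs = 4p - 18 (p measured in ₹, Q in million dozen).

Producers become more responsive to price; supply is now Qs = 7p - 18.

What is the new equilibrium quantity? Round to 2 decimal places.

11.40

Solve the original market: 24 - 3p = 4p - 18, hence p = 6 and Q = 6.
The new curves are Qd = 24 - 3p (demand) and Qs = 7p - 18 (supply).
New equilibrium: 24 - 3p = 7p - 18 ⇒ 42 = 10p ⇒ p = 4.2, Q = 11.4.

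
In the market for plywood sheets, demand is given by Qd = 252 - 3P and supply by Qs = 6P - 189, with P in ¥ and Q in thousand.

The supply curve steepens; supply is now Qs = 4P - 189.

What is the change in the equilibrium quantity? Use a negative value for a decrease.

-42

Solve the original market: 252 - 3P = 6P - 189, hence P = 49 and Q = 105.
The shock moves the curves to Qd = 252 - 3P and Qs = 4P - 189.
Setting them equal: 252 - 3P = 4P - 189 → 441 = 7P, so P = 63 and Q = 63.
ΔQ = 63 − 105 = -42.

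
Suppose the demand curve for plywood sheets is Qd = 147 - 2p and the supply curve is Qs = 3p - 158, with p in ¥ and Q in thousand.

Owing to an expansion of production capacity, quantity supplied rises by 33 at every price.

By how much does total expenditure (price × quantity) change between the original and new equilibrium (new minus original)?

+553.08

Initially, 147 - 2p = 3p - 158, so 305 = 5p and p = 61, Q = 25.
The shock moves the curves to Qd = 147 - 2p and Qs = 3p - 125.
Setting them equal: 147 - 2p = 3p - 125 → 272 = 5p, so p = 54.4 and Q = 38.2.
Expenditure moves from 61×25 = 1525 to 54.4×38.2 = 2078.08; change = +553.08.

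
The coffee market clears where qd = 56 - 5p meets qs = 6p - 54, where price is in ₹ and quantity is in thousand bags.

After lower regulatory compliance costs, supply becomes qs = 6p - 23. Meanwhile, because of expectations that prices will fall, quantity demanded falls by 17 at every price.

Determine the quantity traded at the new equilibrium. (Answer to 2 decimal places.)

Initially, 56 - 5p = 6p - 54, so 110 = 11p and p = 10, q = 6.
After the shift, demand is qd = 39 - 5p and supply is qs = 6p - 23.
Clearing the new market: 39 - 5p = 6p - 23, so p = 62/11 ≈ 5.6364 and q = 119/11 ≈ 10.8182.

10.82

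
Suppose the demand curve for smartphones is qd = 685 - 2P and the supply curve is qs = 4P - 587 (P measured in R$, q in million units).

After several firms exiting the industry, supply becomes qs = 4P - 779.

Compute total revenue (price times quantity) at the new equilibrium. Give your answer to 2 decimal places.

Original equilibrium: 685 - 2P = 4P - 587 gives 1272 = 6P, so P = 212 and q = 261.
The shock moves the curves to qd = 685 - 2P and qs = 4P - 779.
Setting them equal: 685 - 2P = 4P - 779 → 1464 = 6P, so P = 244 and q = 197.
New expenditure = 244 × 197 = 48068.00.

48068.00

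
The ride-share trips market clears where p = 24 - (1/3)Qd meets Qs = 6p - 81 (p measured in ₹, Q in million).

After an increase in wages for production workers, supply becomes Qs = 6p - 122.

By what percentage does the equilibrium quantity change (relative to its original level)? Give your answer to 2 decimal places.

Before the shock: 72 - 3p = 6p - 81 ⇒ 153 = 9p ⇒ p = 17, Q = 21.
The new curves are Qd = 72 - 3p (demand) and Qs = 6p - 122 (supply).
New equilibrium: 72 - 3p = 6p - 122 ⇒ 194 = 9p ⇒ p = 194/9 ≈ 21.5556, Q = 22/3 ≈ 7.3333.
%ΔQ = (7.3333 − 21) / 21 × 100 = -65.08%.

-65.08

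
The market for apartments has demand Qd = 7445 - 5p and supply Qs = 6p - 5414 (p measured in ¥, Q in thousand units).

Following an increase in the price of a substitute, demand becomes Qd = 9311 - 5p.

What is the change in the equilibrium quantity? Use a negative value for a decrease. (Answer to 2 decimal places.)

+1017.82

Solve the original market: 7445 - 5p = 6p - 5414, hence p = 1169 and Q = 1600.
After the shift, demand is Qd = 9311 - 5p and supply is Qs = 6p - 5414.
Equate the new curves: 9311 - 5p = 6p - 5414, giving 14725 = 11p, p = 14725/11 ≈ 1338.6364, Q = 28796/11 ≈ 2617.8182.
ΔQ = 2617.8182 − 1600 = +1017.82.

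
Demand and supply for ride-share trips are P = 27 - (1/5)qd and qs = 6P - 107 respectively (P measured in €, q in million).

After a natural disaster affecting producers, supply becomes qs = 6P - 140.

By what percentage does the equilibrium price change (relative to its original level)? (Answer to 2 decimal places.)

Initially, 135 - 5P = 6P - 107, so 242 = 11P and P = 22, q = 25.
After the shift, demand is qd = 135 - 5P and supply is qs = 6P - 140.
Equate the new curves: 135 - 5P = 6P - 140, giving 275 = 11P, P = 25, q = 10.
%ΔP = (25 − 22) / 22 × 100 = +13.64%.

+13.64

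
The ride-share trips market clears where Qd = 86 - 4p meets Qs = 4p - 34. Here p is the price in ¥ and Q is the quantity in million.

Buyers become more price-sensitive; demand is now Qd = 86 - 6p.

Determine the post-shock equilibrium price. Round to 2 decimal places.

12.00

Solve the original market: 86 - 4p = 4p - 34, hence p = 15 and Q = 26.
The shock moves the curves to Qd = 86 - 6p and Qs = 4p - 34.
Setting them equal: 86 - 6p = 4p - 34 → 120 = 10p, so p = 12 and Q = 14.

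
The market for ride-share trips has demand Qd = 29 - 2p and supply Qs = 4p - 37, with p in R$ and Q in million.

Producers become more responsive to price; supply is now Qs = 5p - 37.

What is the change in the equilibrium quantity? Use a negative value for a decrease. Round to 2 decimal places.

Solve the original market: 29 - 2p = 4p - 37, hence p = 11 and Q = 7.
The new curves are Qd = 29 - 2p (demand) and Qs = 5p - 37 (supply).
Setting them equal: 29 - 2p = 5p - 37 → 66 = 7p, so p = 66/7 ≈ 9.4286 and Q = 71/7 ≈ 10.1429.
ΔQ = 10.1429 − 7 = +3.14.

+3.14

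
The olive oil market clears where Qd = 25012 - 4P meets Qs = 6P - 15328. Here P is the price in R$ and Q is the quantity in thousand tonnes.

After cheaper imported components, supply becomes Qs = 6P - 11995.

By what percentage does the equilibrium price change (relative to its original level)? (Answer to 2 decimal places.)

Initially, 25012 - 4P = 6P - 15328, so 40340 = 10P and P = 4034, Q = 8876.
The new curves are Qd = 25012 - 4P (demand) and Qs = 6P - 11995 (supply).
Clearing the new market: 25012 - 4P = 6P - 11995, so P = 3700.7 and Q = 10209.2.
%ΔP = (3700.7 − 4034) / 4034 × 100 = -8.26%.

-8.26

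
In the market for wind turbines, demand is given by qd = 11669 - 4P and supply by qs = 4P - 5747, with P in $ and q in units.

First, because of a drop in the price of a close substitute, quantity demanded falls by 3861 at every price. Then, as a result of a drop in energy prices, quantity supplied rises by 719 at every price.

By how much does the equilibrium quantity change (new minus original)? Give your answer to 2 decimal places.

-1571.00

Solve the original market: 11669 - 4P = 4P - 5747, hence P = 2177 and q = 2961.
The new curves are qd = 7808 - 4P (demand) and qs = 4P - 5028 (supply).
New equilibrium: 7808 - 4P = 4P - 5028 ⇒ 12836 = 8P ⇒ P = 1604.5, q = 1390.
Δq = 1390 − 2961 = -1571.00.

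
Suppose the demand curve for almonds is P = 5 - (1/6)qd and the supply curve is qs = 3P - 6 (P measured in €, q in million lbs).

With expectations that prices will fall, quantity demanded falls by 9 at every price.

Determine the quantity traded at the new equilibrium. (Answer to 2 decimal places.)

3.00

Before the shock: 30 - 6P = 3P - 6 ⇒ 36 = 9P ⇒ P = 4, q = 6.
With the change applied: demand qd = 21 - 6P, supply qs = 3P - 6.
Setting them equal: 21 - 6P = 3P - 6 → 27 = 9P, so P = 3 and q = 3.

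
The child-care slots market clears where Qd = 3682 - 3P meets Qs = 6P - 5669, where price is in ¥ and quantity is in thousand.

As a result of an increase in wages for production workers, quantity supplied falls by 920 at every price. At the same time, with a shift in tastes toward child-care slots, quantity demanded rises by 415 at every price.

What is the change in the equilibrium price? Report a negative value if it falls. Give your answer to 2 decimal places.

+148.33

Solve the original market: 3682 - 3P = 6P - 5669, hence P = 1039 and Q = 565.
The shock moves the curves to Qd = 4097 - 3P and Qs = 6P - 6589.
Clearing the new market: 4097 - 3P = 6P - 6589, so P = 3562/3 ≈ 1187.3333 and Q = 535.
ΔP = 1187.3333 − 1039 = +148.33.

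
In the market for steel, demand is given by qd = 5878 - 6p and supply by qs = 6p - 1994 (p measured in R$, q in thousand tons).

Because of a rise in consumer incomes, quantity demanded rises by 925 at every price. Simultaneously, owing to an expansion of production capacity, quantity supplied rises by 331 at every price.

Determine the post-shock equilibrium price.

705.5

Initially, 5878 - 6p = 6p - 1994, so 7872 = 12p and p = 656, q = 1942.
The shock moves the curves to qd = 6803 - 6p and qs = 6p - 1663.
Setting them equal: 6803 - 6p = 6p - 1663 → 8466 = 12p, so p = 705.5 and q = 2570.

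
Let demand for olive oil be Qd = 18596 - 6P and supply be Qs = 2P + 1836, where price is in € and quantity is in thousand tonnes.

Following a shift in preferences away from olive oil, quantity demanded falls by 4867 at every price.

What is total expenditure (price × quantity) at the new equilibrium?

Solve the original market: 18596 - 6P = 2P + 1836, hence P = 2095 and Q = 6026.
The new curves are Qd = 13729 - 6P (demand) and Qs = 2P + 1836 (supply).
New equilibrium: 13729 - 6P = 2P + 1836 ⇒ 11893 = 8P ⇒ P = 1486.625, Q = 4809.25.
New expenditure = 1486.625 × 4809.25 = 7149551.28125.

7149551.28125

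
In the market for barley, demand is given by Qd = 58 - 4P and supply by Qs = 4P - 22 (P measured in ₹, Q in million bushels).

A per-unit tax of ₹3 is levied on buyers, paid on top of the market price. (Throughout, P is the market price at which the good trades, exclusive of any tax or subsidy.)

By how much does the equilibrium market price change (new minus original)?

Initially, 58 - 4P = 4P - 22, so 80 = 8P and P = 10, Q = 18.
Since buyers pay the price plus the tax, the effective demand curve becomes Qd = 46 - 4P.
Equate the new curves: 46 - 4P = 4P - 22, giving 68 = 8P, P = 8.5, Q = 12.
ΔP = 8.5 − 10 = -1.5.

-1.5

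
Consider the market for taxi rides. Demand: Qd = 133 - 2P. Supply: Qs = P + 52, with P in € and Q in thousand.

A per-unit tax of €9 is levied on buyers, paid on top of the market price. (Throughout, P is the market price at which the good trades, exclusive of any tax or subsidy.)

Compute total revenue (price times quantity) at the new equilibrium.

Before the shock: 133 - 2P = P + 52 ⇒ 81 = 3P ⇒ P = 27, Q = 79.
Since buyers pay the price plus the tax, the effective demand curve becomes Qd = 115 - 2P.
Equate the new curves: 115 - 2P = P + 52, giving 63 = 3P, P = 21, Q = 73.
New expenditure = 21 × 73 = 1533.

1533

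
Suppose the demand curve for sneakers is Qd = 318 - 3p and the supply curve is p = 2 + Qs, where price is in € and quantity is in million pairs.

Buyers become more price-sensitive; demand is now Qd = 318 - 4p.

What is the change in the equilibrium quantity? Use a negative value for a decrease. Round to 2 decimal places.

Solve the original market: 318 - 3p = p - 2, hence p = 80 and Q = 78.
After the shift, demand is Qd = 318 - 4p and supply is Qs = p - 2.
Equate the new curves: 318 - 4p = p - 2, giving 320 = 5p, p = 64, Q = 62.
ΔQ = 62 − 78 = -16.00.

-16.00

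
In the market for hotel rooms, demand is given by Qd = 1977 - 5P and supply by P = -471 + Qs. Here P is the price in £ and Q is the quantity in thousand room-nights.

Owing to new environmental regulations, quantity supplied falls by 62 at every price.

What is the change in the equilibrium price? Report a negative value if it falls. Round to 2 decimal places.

Initially, 1977 - 5P = P + 471, so 1506 = 6P and P = 251, Q = 722.
The shock moves the curves to Qd = 1977 - 5P and Qs = P + 409.
Clearing the new market: 1977 - 5P = P + 409, so P = 784/3 ≈ 261.3333 and Q = 2011/3 ≈ 670.3333.
ΔP = 261.3333 − 251 = +10.33.

+10.33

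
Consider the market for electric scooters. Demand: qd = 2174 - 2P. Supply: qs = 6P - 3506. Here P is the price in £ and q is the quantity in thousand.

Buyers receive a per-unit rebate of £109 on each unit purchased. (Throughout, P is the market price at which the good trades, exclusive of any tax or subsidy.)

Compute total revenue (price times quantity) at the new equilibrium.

Before the shock: 2174 - 2P = 6P - 3506 ⇒ 5680 = 8P ⇒ P = 710, q = 754.
Since buyers' out-of-pocket price is the market price minus the rebate, the effective demand curve becomes qd = 2392 - 2P.
New equilibrium: 2392 - 2P = 6P - 3506 ⇒ 5898 = 8P ⇒ P = 737.25, q = 917.5.
New expenditure = 737.25 × 917.5 = 676426.875.

676426.875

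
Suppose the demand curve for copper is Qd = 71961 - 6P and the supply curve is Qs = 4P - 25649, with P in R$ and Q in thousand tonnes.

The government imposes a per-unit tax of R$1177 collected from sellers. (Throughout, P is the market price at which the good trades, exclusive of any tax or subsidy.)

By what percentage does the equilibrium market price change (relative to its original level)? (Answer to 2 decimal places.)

+4.82

Original equilibrium: 71961 - 6P = 4P - 25649 gives 97610 = 10P, so P = 9761 and Q = 13395.
Since sellers keep the price net of the tax, the effective supply curve becomes Qs = 4P - 30357.
Setting them equal: 71961 - 6P = 4P - 30357 → 102318 = 10P, so P = 10231.8 and Q = 10570.2.
%ΔP = (10231.8 − 9761) / 9761 × 100 = +4.82%.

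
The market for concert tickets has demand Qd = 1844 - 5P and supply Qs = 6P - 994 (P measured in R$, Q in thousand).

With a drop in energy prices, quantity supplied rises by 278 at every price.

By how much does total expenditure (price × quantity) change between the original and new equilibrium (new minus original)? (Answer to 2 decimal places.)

+15407.17

Solve the original market: 1844 - 5P = 6P - 994, hence P = 258 and Q = 554.
The new curves are Qd = 1844 - 5P (demand) and Qs = 6P - 716 (supply).
Equate the new curves: 1844 - 5P = 6P - 716, giving 2560 = 11P, P = 2560/11 ≈ 232.7273, Q = 7484/11 ≈ 680.3636.
Expenditure moves from 258×554 = 142932 to 232.7273×680.3636 = 158339.1736; change = +15407.17.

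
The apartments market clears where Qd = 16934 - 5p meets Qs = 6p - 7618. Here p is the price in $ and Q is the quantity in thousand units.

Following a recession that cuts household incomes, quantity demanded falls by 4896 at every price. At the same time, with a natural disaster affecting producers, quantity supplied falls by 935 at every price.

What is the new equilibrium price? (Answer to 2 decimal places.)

1871.91

Before the shock: 16934 - 5p = 6p - 7618 ⇒ 24552 = 11p ⇒ p = 2232, Q = 5774.
The shock moves the curves to Qd = 12038 - 5p and Qs = 6p - 8553.
New equilibrium: 12038 - 5p = 6p - 8553 ⇒ 20591 = 11p ⇒ p = 20591/11 ≈ 1871.9091, Q = 29463/11 ≈ 2678.4545.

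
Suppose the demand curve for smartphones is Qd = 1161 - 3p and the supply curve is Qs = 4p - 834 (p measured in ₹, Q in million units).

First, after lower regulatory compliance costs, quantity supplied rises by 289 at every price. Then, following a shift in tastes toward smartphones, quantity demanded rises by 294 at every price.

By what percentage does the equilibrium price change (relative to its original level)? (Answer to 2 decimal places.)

+0.25

Before the shock: 1161 - 3p = 4p - 834 ⇒ 1995 = 7p ⇒ p = 285, Q = 306.
The new curves are Qd = 1455 - 3p (demand) and Qs = 4p - 545 (supply).
Equate the new curves: 1455 - 3p = 4p - 545, giving 2000 = 7p, p = 2000/7 ≈ 285.7143, Q = 4185/7 ≈ 597.8571.
%Δp = (285.7143 − 285) / 285 × 100 = +0.25%.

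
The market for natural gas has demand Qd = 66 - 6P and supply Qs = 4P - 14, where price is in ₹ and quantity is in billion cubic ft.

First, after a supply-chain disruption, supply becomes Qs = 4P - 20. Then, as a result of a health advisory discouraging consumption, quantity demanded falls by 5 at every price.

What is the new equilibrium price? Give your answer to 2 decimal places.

8.10

Before the shock: 66 - 6P = 4P - 14 ⇒ 80 = 10P ⇒ P = 8, Q = 18.
With the change applied: demand Qd = 61 - 6P, supply Qs = 4P - 20.
Clearing the new market: 61 - 6P = 4P - 20, so P = 8.1 and Q = 12.4.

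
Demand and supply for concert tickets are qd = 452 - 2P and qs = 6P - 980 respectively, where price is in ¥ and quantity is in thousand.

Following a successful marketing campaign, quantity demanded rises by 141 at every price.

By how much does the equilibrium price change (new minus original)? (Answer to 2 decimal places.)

Solve the original market: 452 - 2P = 6P - 980, hence P = 179 and q = 94.
With the change applied: demand qd = 593 - 2P, supply qs = 6P - 980.
Setting them equal: 593 - 2P = 6P - 980 → 1573 = 8P, so P = 196.625 and q = 199.75.
ΔP = 196.625 − 179 = +17.63.

+17.63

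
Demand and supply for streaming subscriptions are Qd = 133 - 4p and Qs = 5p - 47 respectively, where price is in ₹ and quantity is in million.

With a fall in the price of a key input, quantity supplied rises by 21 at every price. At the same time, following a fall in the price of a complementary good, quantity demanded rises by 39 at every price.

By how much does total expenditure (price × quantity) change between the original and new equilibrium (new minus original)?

Initially, 133 - 4p = 5p - 47, so 180 = 9p and p = 20, Q = 53.
After the shift, demand is Qd = 172 - 4p and supply is Qs = 5p - 26.
New equilibrium: 172 - 4p = 5p - 26 ⇒ 198 = 9p ⇒ p = 22, Q = 84.
Expenditure moves from 20×53 = 1060 to 22×84 = 1848; change = +788.

+788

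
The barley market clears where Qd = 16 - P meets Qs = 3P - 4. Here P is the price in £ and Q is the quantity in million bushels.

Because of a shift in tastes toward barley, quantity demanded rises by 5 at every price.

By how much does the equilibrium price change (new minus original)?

+1.25

Solve the original market: 16 - P = 3P - 4, hence P = 5 and Q = 11.
The shock moves the curves to Qd = 21 - P and Qs = 3P - 4.
Equate the new curves: 21 - P = 3P - 4, giving 25 = 4P, P = 6.25, Q = 14.75.
ΔP = 6.25 − 5 = +1.25.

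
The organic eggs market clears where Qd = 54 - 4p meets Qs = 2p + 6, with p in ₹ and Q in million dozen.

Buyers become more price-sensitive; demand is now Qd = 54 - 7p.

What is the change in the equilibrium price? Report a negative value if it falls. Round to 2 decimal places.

Solve the original market: 54 - 4p = 2p + 6, hence p = 8 and Q = 22.
The shock moves the curves to Qd = 54 - 7p and Qs = 2p + 6.
Equate the new curves: 54 - 7p = 2p + 6, giving 48 = 9p, p = 16/3 ≈ 5.3333, Q = 50/3 ≈ 16.6667.
Δp = 5.3333 − 8 = -2.67.

-2.67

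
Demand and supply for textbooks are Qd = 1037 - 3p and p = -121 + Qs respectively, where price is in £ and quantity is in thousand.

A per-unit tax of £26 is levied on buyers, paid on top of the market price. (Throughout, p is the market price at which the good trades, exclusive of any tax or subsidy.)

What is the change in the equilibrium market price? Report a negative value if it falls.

-19.5

Initially, 1037 - 3p = p + 121, so 916 = 4p and p = 229, Q = 350.
Since buyers pay the price plus the tax, the effective demand curve becomes Qd = 959 - 3p.
Clearing the new market: 959 - 3p = p + 121, so p = 209.5 and Q = 330.5.
Δp = 209.5 − 229 = -19.5.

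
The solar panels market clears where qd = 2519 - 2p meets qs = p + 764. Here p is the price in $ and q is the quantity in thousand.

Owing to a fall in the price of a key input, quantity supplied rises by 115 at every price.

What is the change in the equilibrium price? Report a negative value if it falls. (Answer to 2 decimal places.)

Original equilibrium: 2519 - 2p = p + 764 gives 1755 = 3p, so p = 585 and q = 1349.
With the change applied: demand qd = 2519 - 2p, supply qs = p + 879.
Clearing the new market: 2519 - 2p = p + 879, so p = 1640/3 ≈ 546.6667 and q = 4277/3 ≈ 1425.6667.
Δp = 546.6667 − 585 = -38.33.

-38.33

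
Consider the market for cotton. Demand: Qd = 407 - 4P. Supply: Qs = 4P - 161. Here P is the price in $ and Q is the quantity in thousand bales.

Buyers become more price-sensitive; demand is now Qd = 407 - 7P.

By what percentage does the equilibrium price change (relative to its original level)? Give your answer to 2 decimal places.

-27.27

Solve the original market: 407 - 4P = 4P - 161, hence P = 71 and Q = 123.
The shock moves the curves to Qd = 407 - 7P and Qs = 4P - 161.
Clearing the new market: 407 - 7P = 4P - 161, so P = 568/11 ≈ 51.6364 and Q = 501/11 ≈ 45.5455.
%ΔP = (51.6364 − 71) / 71 × 100 = -27.27%.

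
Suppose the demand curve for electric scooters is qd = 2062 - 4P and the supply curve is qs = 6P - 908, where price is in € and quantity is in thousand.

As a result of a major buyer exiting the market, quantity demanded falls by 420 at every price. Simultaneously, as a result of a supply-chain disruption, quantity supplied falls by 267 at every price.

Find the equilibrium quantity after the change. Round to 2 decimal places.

Before the shock: 2062 - 4P = 6P - 908 ⇒ 2970 = 10P ⇒ P = 297, q = 874.
The new curves are qd = 1642 - 4P (demand) and qs = 6P - 1175 (supply).
Setting them equal: 1642 - 4P = 6P - 1175 → 2817 = 10P, so P = 281.7 and q = 515.2.

515.20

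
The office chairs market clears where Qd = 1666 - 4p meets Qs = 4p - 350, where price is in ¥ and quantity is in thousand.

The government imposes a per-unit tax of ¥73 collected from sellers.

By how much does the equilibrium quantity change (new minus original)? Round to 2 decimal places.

-146.00

Before the shock: 1666 - 4p = 4p - 350 ⇒ 2016 = 8p ⇒ p = 252, Q = 658.
Since sellers keep the price net of the tax, the effective supply curve becomes Qs = 4p - 642.
New equilibrium: 1666 - 4p = 4p - 642 ⇒ 2308 = 8p ⇒ p = 288.5, Q = 512.
ΔQ = 512 − 658 = -146.00.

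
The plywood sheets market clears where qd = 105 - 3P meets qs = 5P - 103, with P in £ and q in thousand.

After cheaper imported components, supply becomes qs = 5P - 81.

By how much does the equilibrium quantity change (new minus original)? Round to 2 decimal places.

+8.25

Initially, 105 - 3P = 5P - 103, so 208 = 8P and P = 26, q = 27.
The shock moves the curves to qd = 105 - 3P and qs = 5P - 81.
Clearing the new market: 105 - 3P = 5P - 81, so P = 23.25 and q = 35.25.
Δq = 35.25 − 27 = +8.25.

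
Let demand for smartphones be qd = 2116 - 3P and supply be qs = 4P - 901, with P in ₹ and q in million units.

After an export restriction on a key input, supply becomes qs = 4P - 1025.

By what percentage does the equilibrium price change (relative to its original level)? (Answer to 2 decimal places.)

Initially, 2116 - 3P = 4P - 901, so 3017 = 7P and P = 431, q = 823.
The new curves are qd = 2116 - 3P (demand) and qs = 4P - 1025 (supply).
Equate the new curves: 2116 - 3P = 4P - 1025, giving 3141 = 7P, P = 3141/7 ≈ 448.7143, q = 5389/7 ≈ 769.8571.
%ΔP = (448.7143 − 431) / 431 × 100 = +4.11%.

+4.11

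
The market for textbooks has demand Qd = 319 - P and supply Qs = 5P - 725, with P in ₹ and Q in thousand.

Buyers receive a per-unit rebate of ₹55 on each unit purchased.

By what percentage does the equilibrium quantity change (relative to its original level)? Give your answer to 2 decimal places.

+31.61

Before the shock: 319 - P = 5P - 725 ⇒ 1044 = 6P ⇒ P = 174, Q = 145.
Since buyers' out-of-pocket price is the market price minus the rebate, the effective demand curve becomes Qd = 374 - P.
New equilibrium: 374 - P = 5P - 725 ⇒ 1099 = 6P ⇒ P = 1099/6 ≈ 183.1667, Q = 1145/6 ≈ 190.8333.
%ΔQ = (190.8333 − 145) / 145 × 100 = +31.61%.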